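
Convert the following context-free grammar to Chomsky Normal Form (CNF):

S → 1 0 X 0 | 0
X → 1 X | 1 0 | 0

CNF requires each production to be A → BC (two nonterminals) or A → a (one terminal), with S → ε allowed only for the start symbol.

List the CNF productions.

T1 → 1; T0 → 0; S → 0; X → 0; S → T1 X0; X0 → T0 X1; X1 → X T0; X → T1 X; X → T1 T0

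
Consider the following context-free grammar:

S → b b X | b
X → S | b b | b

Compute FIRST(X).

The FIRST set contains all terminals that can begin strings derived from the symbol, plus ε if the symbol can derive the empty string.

We compute FIRST(X) using the standard algorithm.
FIRST(S) = {b}
FIRST(X) = {b}
Therefore, FIRST(X) = {b}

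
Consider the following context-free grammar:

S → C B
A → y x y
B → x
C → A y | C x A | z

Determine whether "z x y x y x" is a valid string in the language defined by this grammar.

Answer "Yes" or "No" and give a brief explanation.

Yes - a valid derivation exists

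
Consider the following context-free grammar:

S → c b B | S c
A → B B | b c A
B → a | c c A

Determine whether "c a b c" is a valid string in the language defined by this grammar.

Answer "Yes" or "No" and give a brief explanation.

No - no valid derivation exists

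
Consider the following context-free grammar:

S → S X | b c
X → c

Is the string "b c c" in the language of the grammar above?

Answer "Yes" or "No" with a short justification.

Yes - a valid derivation exists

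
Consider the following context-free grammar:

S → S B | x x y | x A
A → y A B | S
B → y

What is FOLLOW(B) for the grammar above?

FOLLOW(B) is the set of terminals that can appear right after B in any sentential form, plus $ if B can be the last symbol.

We compute FOLLOW(B) using the standard algorithm.
FOLLOW(S) starts with {$}.
FIRST(A) = {x, y}
FIRST(B) = {y}
FIRST(S) = {x}
FOLLOW(A) = {$, y}
FOLLOW(B) = {$, y}
FOLLOW(S) = {$, y}
Therefore, FOLLOW(B) = {$, y}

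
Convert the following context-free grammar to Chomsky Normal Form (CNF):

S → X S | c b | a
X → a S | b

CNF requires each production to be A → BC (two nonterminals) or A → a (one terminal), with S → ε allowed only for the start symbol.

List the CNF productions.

TC → c; TB → b; S → a; TA → a; X → b; S → X S; S → TC TB; X → TA S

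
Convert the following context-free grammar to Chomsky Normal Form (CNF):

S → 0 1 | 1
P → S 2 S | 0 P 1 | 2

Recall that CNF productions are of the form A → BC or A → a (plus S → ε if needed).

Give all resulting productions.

T0 → 0; T1 → 1; S → 1; T2 → 2; P → 2; S → T0 T1; P → S X0; X0 → T2 S; P → T0 X1; X1 → P T1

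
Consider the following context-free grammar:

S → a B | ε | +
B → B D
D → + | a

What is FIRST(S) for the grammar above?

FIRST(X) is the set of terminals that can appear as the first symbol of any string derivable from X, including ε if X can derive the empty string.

We compute FIRST(S) using the standard algorithm.
FIRST(B) = {}
FIRST(D) = {+, a}
FIRST(S) = {+, a, ε}
Therefore, FIRST(S) = {+, a, ε}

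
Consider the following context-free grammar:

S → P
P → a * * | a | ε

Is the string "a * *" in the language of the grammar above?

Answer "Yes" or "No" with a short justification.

Yes - a valid derivation exists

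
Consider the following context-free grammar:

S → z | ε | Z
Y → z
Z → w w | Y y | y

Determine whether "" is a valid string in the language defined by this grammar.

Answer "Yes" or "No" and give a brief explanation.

Yes - a valid derivation exists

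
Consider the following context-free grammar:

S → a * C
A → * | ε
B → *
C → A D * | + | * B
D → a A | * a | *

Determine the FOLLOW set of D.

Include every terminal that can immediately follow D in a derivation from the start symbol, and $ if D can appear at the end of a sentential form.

We compute FOLLOW(D) using the standard algorithm.
FOLLOW(S) starts with {$}.
FIRST(A) = {*, ε}
FIRST(B) = {*}
FIRST(C) = {*, +, a}
FIRST(D) = {*, a}
FIRST(S) = {a}
FOLLOW(A) = {*, a}
FOLLOW(B) = {$}
FOLLOW(C) = {$}
FOLLOW(D) = {*}
FOLLOW(S) = {$}
Therefore, FOLLOW(D) = {*}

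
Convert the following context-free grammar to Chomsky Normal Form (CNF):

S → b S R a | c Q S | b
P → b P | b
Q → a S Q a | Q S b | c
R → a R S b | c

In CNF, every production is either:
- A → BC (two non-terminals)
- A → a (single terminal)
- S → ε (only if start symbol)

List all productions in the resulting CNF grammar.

TB → b; TA → a; TC → c; S → b; P → b; Q → c; R → c; S → TB X0; X0 → S X1; X1 → R TA; S → TC X2; X2 → Q S; P → TB P; Q → TA X3; X3 → S X4; X4 → Q TA; Q → Q X5; X5 → S TB; R → TA X6; X6 → R X7; X7 → S TB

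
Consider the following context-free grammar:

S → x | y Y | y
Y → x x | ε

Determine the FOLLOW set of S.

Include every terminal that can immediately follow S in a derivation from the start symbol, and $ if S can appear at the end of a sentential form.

We compute FOLLOW(S) using the standard algorithm.
FOLLOW(S) starts with {$}.
FIRST(S) = {x, y}
FIRST(Y) = {x, ε}
FOLLOW(S) = {$}
FOLLOW(Y) = {$}
Therefore, FOLLOW(S) = {$}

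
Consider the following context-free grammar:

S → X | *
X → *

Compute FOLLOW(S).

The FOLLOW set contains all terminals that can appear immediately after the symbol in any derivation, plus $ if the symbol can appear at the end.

We compute FOLLOW(S) using the standard algorithm.
FOLLOW(S) starts with {$}.
FIRST(S) = {*}
FIRST(X) = {*}
FOLLOW(S) = {$}
FOLLOW(X) = {$}
Therefore, FOLLOW(S) = {$}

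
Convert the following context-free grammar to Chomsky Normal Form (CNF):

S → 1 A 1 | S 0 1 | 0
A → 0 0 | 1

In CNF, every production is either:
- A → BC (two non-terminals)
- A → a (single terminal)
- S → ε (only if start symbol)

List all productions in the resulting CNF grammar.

T1 → 1; T0 → 0; S → 0; A → 1; S → T1 X0; X0 → A T1; S → S X1; X1 → T0 T1; A → T0 T0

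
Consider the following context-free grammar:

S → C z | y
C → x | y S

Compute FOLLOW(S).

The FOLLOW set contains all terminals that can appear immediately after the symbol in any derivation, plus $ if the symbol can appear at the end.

We compute FOLLOW(S) using the standard algorithm.
FOLLOW(S) starts with {$}.
FIRST(C) = {x, y}
FIRST(S) = {x, y}
FOLLOW(C) = {z}
FOLLOW(S) = {$, z}
Therefore, FOLLOW(S) = {$, z}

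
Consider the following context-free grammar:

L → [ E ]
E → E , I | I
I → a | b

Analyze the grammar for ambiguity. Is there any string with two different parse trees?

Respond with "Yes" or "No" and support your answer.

No - the grammar is unambiguous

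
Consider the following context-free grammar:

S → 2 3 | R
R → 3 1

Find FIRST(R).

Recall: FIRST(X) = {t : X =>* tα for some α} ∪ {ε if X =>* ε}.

We compute FIRST(R) using the standard algorithm.
FIRST(R) = {3}
FIRST(S) = {2, 3}
Therefore, FIRST(R) = {3}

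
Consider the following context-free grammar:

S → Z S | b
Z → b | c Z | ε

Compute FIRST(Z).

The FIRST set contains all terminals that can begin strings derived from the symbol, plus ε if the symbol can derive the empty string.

We compute FIRST(Z) using the standard algorithm.
FIRST(S) = {b, c}
FIRST(Z) = {b, c, ε}
Therefore, FIRST(Z) = {b, c, ε}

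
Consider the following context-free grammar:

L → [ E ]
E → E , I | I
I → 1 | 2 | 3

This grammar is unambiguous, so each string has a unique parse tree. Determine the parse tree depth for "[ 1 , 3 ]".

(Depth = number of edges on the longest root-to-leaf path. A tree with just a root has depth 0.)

4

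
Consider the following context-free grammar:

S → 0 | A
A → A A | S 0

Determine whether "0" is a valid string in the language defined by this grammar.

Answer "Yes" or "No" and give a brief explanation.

Yes - a valid derivation exists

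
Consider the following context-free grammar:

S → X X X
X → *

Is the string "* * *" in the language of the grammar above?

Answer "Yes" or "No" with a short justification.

Yes - a valid derivation exists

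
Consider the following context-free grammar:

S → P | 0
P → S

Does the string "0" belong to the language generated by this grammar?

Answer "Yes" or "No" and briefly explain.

Yes - a valid derivation exists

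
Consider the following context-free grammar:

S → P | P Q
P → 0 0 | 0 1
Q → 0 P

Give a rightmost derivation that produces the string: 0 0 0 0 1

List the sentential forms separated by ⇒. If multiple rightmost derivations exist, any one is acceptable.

S ⇒ P Q ⇒ P 0 P ⇒ P 0 0 1 ⇒ 0 0 0 0 1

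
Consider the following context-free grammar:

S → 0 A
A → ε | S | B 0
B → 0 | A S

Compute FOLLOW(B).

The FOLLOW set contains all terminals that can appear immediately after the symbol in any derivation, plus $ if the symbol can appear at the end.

We compute FOLLOW(B) using the standard algorithm.
FOLLOW(S) starts with {$}.
FIRST(A) = {0, ε}
FIRST(B) = {0}
FIRST(S) = {0}
FOLLOW(A) = {$, 0}
FOLLOW(B) = {0}
FOLLOW(S) = {$, 0}
Therefore, FOLLOW(B) = {0}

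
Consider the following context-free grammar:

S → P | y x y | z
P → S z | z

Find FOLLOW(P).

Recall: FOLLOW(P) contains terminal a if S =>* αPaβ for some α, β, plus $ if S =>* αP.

We compute FOLLOW(P) using the standard algorithm.
FOLLOW(S) starts with {$}.
FIRST(P) = {y, z}
FIRST(S) = {y, z}
FOLLOW(P) = {$, z}
FOLLOW(S) = {$, z}
Therefore, FOLLOW(P) = {$, z}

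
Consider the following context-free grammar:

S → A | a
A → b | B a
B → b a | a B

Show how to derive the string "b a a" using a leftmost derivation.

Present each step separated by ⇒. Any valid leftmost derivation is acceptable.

S ⇒ A ⇒ B a ⇒ b a a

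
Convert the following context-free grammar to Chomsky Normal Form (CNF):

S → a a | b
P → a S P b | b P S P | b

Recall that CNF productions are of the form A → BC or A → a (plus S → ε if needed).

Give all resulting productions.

TA → a; S → b; TB → b; P → b; S → TA TA; P → TA X0; X0 → S X1; X1 → P TB; P → TB X2; X2 → P X3; X3 → S P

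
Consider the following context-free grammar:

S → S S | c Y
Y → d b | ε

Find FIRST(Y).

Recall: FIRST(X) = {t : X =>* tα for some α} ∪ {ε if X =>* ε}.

We compute FIRST(Y) using the standard algorithm.
FIRST(S) = {c}
FIRST(Y) = {d, ε}
Therefore, FIRST(Y) = {d, ε}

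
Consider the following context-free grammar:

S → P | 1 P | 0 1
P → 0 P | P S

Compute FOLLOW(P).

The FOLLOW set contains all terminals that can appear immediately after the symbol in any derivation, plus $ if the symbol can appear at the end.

We compute FOLLOW(P) using the standard algorithm.
FOLLOW(S) starts with {$}.
FIRST(P) = {0}
FIRST(S) = {0, 1}
FOLLOW(P) = {$, 0, 1}
FOLLOW(S) = {$, 0, 1}
Therefore, FOLLOW(P) = {$, 0, 1}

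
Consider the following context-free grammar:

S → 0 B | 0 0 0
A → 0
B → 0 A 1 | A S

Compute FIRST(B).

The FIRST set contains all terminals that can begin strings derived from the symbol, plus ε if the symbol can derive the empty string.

We compute FIRST(B) using the standard algorithm.
FIRST(A) = {0}
FIRST(B) = {0}
FIRST(S) = {0}
Therefore, FIRST(B) = {0}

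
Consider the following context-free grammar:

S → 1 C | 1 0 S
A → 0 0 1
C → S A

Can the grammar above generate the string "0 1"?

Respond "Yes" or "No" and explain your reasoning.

No - no valid derivation exists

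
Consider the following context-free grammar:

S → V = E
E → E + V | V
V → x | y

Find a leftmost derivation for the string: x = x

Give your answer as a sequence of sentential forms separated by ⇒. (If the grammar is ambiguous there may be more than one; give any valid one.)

S ⇒ V = E ⇒ x = E ⇒ x = V ⇒ x = x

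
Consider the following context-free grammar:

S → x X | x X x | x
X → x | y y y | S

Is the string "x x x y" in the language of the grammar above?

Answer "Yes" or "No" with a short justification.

No - no valid derivation exists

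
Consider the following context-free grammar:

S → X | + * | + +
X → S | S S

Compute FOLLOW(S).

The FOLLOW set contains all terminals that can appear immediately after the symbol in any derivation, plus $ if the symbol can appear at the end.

We compute FOLLOW(S) using the standard algorithm.
FOLLOW(S) starts with {$}.
FIRST(S) = {+}
FIRST(X) = {+}
FOLLOW(S) = {$, +}
FOLLOW(X) = {$, +}
Therefore, FOLLOW(S) = {$, +}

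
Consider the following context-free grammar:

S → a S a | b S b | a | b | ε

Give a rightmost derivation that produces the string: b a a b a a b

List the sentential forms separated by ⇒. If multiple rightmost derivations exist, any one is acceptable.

S ⇒ b S b ⇒ b a S a b ⇒ b a a S a a b ⇒ b a a b a a b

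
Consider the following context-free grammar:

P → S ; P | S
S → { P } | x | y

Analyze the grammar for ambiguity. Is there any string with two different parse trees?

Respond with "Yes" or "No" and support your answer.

No - the grammar is unambiguous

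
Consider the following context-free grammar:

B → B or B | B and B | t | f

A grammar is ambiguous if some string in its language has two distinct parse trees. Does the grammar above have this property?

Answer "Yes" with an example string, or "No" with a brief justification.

Yes - the string 't or f or f or f and t' has two distinct parse trees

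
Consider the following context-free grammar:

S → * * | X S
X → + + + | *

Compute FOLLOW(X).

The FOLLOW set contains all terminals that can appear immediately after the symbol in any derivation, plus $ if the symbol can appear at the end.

We compute FOLLOW(X) using the standard algorithm.
FOLLOW(S) starts with {$}.
FIRST(S) = {*, +}
FIRST(X) = {*, +}
FOLLOW(S) = {$}
FOLLOW(X) = {*, +}
Therefore, FOLLOW(X) = {*, +}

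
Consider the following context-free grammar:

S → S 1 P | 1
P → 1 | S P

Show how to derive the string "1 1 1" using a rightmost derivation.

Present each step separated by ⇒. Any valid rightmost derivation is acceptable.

S ⇒ S 1 P ⇒ S 1 1 ⇒ 1 1 1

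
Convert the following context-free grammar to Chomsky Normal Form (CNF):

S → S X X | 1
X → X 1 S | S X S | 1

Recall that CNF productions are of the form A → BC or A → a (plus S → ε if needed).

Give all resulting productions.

S → 1; T1 → 1; X → 1; S → S X0; X0 → X X; X → X X1; X1 → T1 S; X → S X2; X2 → X S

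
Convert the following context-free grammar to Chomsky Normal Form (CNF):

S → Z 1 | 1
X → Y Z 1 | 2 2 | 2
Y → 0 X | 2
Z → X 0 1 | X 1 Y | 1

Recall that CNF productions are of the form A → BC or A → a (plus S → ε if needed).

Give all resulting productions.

T1 → 1; S → 1; T2 → 2; X → 2; T0 → 0; Y → 2; Z → 1; S → Z T1; X → Y X0; X0 → Z T1; X → T2 T2; Y → T0 X; Z → X X1; X1 → T0 T1; Z → X X2; X2 → T1 Y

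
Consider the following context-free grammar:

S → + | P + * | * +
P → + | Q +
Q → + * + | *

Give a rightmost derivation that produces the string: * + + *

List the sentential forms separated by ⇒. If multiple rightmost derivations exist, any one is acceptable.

S ⇒ P + * ⇒ Q + + * ⇒ * + + *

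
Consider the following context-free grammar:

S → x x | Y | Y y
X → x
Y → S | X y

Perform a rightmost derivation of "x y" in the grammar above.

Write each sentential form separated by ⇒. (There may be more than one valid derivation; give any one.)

S ⇒ Y ⇒ X y ⇒ x y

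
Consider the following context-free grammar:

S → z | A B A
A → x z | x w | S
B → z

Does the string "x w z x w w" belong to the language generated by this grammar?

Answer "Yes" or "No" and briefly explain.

No - no valid derivation exists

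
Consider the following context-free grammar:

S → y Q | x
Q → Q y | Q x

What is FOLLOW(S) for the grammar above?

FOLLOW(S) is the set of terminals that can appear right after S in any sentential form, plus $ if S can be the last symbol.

We compute FOLLOW(S) using the standard algorithm.
FOLLOW(S) starts with {$}.
FIRST(Q) = {}
FIRST(S) = {x, y}
FOLLOW(Q) = {$, x, y}
FOLLOW(S) = {$}
Therefore, FOLLOW(S) = {$}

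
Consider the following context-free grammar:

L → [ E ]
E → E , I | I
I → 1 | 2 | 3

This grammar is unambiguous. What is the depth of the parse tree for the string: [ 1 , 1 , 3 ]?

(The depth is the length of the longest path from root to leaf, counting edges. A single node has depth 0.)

5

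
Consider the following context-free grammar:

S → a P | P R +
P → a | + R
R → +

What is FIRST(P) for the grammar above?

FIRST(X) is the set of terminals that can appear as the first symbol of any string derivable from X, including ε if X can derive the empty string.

We compute FIRST(P) using the standard algorithm.
FIRST(P) = {+, a}
FIRST(R) = {+}
FIRST(S) = {+, a}
Therefore, FIRST(P) = {+, a}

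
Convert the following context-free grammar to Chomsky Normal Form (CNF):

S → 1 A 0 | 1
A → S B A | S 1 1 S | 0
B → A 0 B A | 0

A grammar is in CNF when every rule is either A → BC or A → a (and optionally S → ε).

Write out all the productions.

T1 → 1; T0 → 0; S → 1; A → 0; B → 0; S → T1 X0; X0 → A T0; A → S X1; X1 → B A; A → S X2; X2 → T1 X3; X3 → T1 S; B → A X4; X4 → T0 X5; X5 → B A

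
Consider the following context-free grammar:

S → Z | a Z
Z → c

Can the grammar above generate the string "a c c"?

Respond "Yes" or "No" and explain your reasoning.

No - no valid derivation exists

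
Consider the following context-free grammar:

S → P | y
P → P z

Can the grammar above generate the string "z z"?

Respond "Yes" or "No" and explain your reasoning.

No - no valid derivation exists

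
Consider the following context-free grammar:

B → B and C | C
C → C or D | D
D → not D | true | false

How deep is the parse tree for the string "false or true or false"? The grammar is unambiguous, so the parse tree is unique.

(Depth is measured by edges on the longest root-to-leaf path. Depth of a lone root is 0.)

5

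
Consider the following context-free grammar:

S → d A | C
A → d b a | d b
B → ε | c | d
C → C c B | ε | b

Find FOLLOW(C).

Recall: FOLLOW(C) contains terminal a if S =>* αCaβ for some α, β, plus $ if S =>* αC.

We compute FOLLOW(C) using the standard algorithm.
FOLLOW(S) starts with {$}.
FIRST(A) = {d}
FIRST(B) = {c, d, ε}
FIRST(C) = {b, c, ε}
FIRST(S) = {b, c, d, ε}
FOLLOW(A) = {$}
FOLLOW(B) = {$, c}
FOLLOW(C) = {$, c}
FOLLOW(S) = {$}
Therefore, FOLLOW(C) = {$, c}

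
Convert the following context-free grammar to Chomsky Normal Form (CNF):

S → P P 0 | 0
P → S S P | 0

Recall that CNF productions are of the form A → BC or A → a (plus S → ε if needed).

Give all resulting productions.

T0 → 0; S → 0; P → 0; S → P X0; X0 → P T0; P → S X1; X1 → S P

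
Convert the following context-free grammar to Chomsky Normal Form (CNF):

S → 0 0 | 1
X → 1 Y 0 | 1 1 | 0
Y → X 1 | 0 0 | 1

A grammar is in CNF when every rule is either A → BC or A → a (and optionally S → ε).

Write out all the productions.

T0 → 0; S → 1; T1 → 1; X → 0; Y → 1; S → T0 T0; X → T1 X0; X0 → Y T0; X → T1 T1; Y → X T1; Y → T0 T0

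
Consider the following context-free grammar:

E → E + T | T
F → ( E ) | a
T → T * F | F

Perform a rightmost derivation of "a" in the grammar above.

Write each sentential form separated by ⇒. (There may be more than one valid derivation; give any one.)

E ⇒ T ⇒ F ⇒ a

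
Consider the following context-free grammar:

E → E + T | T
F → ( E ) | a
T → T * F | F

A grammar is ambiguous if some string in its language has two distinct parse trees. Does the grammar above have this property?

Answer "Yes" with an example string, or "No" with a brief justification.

No - the grammar is unambiguous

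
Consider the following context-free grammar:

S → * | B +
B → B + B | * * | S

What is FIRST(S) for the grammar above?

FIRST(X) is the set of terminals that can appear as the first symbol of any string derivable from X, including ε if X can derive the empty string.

We compute FIRST(S) using the standard algorithm.
FIRST(B) = {*}
FIRST(S) = {*}
Therefore, FIRST(S) = {*}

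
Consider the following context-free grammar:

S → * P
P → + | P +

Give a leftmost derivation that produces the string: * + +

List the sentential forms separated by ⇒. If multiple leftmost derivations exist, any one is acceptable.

S ⇒ * P ⇒ * P + ⇒ * + +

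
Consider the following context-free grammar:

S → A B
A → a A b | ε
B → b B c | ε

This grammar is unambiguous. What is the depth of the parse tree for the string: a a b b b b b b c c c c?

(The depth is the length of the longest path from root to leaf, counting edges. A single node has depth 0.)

6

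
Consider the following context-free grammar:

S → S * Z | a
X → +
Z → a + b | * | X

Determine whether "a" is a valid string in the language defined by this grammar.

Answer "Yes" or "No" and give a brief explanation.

Yes - a valid derivation exists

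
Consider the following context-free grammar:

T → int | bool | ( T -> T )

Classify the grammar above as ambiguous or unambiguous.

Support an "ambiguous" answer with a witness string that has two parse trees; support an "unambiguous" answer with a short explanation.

Unambiguous - every string in the language has a unique parse tree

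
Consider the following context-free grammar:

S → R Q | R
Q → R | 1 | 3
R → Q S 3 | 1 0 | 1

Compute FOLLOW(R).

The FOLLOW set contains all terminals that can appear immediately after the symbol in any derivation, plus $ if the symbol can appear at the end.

We compute FOLLOW(R) using the standard algorithm.
FOLLOW(S) starts with {$}.
FIRST(Q) = {1, 3}
FIRST(R) = {1, 3}
FIRST(S) = {1, 3}
FOLLOW(Q) = {$, 1, 3}
FOLLOW(R) = {$, 1, 3}
FOLLOW(S) = {$, 3}
Therefore, FOLLOW(R) = {$, 1, 3}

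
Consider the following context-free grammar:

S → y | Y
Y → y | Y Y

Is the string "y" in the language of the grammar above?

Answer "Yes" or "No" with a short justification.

Yes - a valid derivation exists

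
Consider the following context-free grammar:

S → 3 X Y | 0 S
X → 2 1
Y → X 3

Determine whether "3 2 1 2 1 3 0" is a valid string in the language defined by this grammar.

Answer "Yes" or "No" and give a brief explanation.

No - no valid derivation exists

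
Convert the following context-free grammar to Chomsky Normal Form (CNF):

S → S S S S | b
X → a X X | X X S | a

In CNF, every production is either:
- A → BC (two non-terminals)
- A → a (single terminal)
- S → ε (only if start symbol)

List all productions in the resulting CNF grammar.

S → b; TA → a; X → a; S → S X0; X0 → S X1; X1 → S S; X → TA X2; X2 → X X; X → X X3; X3 → X S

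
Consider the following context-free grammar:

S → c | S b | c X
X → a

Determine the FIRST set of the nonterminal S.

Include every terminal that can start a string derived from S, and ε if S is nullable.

We compute FIRST(S) using the standard algorithm.
FIRST(S) = {c}
FIRST(X) = {a}
Therefore, FIRST(S) = {c}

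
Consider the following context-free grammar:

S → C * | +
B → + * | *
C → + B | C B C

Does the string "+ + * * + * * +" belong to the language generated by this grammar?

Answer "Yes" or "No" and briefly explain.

No - no valid derivation exists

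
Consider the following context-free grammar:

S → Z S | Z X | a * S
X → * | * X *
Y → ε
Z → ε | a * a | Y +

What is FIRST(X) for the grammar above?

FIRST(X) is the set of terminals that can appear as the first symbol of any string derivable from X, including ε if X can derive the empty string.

We compute FIRST(X) using the standard algorithm.
FIRST(S) = {*, +, a}
FIRST(X) = {*}
FIRST(Y) = {ε}
FIRST(Z) = {+, a, ε}
Therefore, FIRST(X) = {*}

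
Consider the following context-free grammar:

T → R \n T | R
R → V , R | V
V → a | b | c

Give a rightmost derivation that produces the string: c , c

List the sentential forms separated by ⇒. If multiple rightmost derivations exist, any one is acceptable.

T ⇒ R ⇒ V , R ⇒ V , V ⇒ V , c ⇒ c , c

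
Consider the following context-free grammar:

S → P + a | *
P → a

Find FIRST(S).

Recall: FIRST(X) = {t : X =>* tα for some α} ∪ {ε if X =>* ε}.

We compute FIRST(S) using the standard algorithm.
FIRST(P) = {a}
FIRST(S) = {*, a}
Therefore, FIRST(S) = {*, a}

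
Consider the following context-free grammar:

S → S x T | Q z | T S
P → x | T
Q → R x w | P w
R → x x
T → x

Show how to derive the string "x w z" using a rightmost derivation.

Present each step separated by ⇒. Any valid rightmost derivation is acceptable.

S ⇒ Q z ⇒ P w z ⇒ x w z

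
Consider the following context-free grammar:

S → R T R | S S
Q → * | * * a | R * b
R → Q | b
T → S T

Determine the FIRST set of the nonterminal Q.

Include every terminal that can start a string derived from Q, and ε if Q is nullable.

We compute FIRST(Q) using the standard algorithm.
FIRST(Q) = {*, b}
FIRST(R) = {*, b}
FIRST(S) = {*, b}
FIRST(T) = {*, b}
Therefore, FIRST(Q) = {*, b}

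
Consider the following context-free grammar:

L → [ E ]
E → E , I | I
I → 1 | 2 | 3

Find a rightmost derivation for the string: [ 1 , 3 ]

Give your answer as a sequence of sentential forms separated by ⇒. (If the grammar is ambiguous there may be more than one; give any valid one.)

L ⇒ [ E ] ⇒ [ E , I ] ⇒ [ E , 3 ] ⇒ [ I , 3 ] ⇒ [ 1 , 3 ]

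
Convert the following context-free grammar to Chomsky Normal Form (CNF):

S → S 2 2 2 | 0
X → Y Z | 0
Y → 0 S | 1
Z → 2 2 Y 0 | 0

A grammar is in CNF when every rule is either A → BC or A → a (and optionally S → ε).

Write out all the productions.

T2 → 2; S → 0; X → 0; T0 → 0; Y → 1; Z → 0; S → S X0; X0 → T2 X1; X1 → T2 T2; X → Y Z; Y → T0 S; Z → T2 X2; X2 → T2 X3; X3 → Y T0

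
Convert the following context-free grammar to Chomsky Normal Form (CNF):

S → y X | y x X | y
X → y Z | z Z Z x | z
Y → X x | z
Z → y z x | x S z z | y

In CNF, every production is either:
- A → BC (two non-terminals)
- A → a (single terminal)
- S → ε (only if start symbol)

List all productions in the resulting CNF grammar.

TY → y; TX → x; S → y; TZ → z; X → z; Y → z; Z → y; S → TY X; S → TY X0; X0 → TX X; X → TY Z; X → TZ X1; X1 → Z X2; X2 → Z TX; Y → X TX; Z → TY X3; X3 → TZ TX; Z → TX X4; X4 → S X5; X5 → TZ TZ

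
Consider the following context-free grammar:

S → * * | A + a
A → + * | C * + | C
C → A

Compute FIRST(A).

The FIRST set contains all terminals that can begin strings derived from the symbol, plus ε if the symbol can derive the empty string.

We compute FIRST(A) using the standard algorithm.
FIRST(A) = {+}
FIRST(C) = {+}
FIRST(S) = {*, +}
Therefore, FIRST(A) = {+}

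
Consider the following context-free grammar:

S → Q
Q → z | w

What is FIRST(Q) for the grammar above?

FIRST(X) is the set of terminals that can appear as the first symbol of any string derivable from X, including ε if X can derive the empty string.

We compute FIRST(Q) using the standard algorithm.
FIRST(Q) = {w, z}
FIRST(S) = {w, z}
Therefore, FIRST(Q) = {w, z}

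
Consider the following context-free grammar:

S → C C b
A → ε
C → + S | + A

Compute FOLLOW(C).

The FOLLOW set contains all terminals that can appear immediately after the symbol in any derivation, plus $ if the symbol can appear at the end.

We compute FOLLOW(C) using the standard algorithm.
FOLLOW(S) starts with {$}.
FIRST(A) = {ε}
FIRST(C) = {+}
FIRST(S) = {+}
FOLLOW(A) = {+, b}
FOLLOW(C) = {+, b}
FOLLOW(S) = {$, +, b}
Therefore, FOLLOW(C) = {+, b}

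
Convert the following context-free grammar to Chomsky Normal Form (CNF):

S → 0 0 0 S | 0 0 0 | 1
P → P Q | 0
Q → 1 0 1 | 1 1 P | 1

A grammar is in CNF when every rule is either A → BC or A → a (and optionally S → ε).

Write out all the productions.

T0 → 0; S → 1; P → 0; T1 → 1; Q → 1; S → T0 X0; X0 → T0 X1; X1 → T0 S; S → T0 X2; X2 → T0 T0; P → P Q; Q → T1 X3; X3 → T0 T1; Q → T1 X4; X4 → T1 P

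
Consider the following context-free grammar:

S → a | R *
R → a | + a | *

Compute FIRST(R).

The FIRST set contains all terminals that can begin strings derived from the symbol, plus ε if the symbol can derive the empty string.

We compute FIRST(R) using the standard algorithm.
FIRST(R) = {*, +, a}
FIRST(S) = {*, +, a}
Therefore, FIRST(R) = {*, +, a}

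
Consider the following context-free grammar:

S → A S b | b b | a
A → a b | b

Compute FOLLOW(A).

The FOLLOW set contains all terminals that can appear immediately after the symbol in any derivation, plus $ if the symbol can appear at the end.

We compute FOLLOW(A) using the standard algorithm.
FOLLOW(S) starts with {$}.
FIRST(A) = {a, b}
FIRST(S) = {a, b}
FOLLOW(A) = {a, b}
FOLLOW(S) = {$, b}
Therefore, FOLLOW(A) = {a, b}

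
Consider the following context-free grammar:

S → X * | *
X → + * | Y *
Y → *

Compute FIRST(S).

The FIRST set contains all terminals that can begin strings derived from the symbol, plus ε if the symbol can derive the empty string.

We compute FIRST(S) using the standard algorithm.
FIRST(S) = {*, +}
FIRST(X) = {*, +}
FIRST(Y) = {*}
Therefore, FIRST(S) = {*, +}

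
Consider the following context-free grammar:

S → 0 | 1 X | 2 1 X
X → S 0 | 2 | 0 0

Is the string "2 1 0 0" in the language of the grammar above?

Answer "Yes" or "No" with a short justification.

Yes - a valid derivation exists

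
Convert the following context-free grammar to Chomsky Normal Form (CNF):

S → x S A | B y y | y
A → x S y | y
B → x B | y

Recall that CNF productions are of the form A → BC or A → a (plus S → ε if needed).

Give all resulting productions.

TX → x; TY → y; S → y; A → y; B → y; S → TX X0; X0 → S A; S → B X1; X1 → TY TY; A → TX X2; X2 → S TY; B → TX B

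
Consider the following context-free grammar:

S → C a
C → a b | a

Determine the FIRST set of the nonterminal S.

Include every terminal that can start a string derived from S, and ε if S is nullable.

We compute FIRST(S) using the standard algorithm.
FIRST(C) = {a}
FIRST(S) = {a}
Therefore, FIRST(S) = {a}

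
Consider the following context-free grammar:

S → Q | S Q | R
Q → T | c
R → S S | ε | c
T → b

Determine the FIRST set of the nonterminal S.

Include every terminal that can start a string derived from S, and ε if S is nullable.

We compute FIRST(S) using the standard algorithm.
FIRST(Q) = {b, c}
FIRST(R) = {b, c, ε}
FIRST(S) = {b, c, ε}
FIRST(T) = {b}
Therefore, FIRST(S) = {b, c, ε}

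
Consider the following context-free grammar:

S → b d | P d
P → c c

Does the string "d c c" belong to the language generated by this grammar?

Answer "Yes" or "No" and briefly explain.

No - no valid derivation exists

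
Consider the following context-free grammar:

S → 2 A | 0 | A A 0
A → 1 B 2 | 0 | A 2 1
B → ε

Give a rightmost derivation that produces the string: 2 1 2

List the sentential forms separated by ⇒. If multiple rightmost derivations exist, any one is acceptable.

S ⇒ 2 A ⇒ 2 1 B 2 ⇒ 2 1 2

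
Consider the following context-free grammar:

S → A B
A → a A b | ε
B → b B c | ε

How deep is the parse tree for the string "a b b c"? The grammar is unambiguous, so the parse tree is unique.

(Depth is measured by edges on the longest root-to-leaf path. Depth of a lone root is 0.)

3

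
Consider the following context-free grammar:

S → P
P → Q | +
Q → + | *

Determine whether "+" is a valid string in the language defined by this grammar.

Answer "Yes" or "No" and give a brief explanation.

Yes - a valid derivation exists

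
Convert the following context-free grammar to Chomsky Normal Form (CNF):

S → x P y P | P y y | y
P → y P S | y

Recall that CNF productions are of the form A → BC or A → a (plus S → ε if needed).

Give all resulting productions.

TX → x; TY → y; S → y; P → y; S → TX X0; X0 → P X1; X1 → TY P; S → P X2; X2 → TY TY; P → TY X3; X3 → P S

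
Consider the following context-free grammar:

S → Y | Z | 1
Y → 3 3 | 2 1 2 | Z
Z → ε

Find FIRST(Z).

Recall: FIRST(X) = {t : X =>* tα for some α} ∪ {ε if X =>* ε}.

We compute FIRST(Z) using the standard algorithm.
FIRST(S) = {1, 2, 3, ε}
FIRST(Y) = {2, 3, ε}
FIRST(Z) = {ε}
Therefore, FIRST(Z) = {ε}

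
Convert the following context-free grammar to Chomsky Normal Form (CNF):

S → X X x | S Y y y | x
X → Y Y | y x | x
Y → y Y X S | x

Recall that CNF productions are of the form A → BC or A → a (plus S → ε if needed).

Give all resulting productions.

TX → x; TY → y; S → x; X → x; Y → x; S → X X0; X0 → X TX; S → S X1; X1 → Y X2; X2 → TY TY; X → Y Y; X → TY TX; Y → TY X3; X3 → Y X4; X4 → X S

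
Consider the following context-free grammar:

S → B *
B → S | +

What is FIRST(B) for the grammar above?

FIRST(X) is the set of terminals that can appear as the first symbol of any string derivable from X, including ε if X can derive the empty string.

We compute FIRST(B) using the standard algorithm.
FIRST(B) = {+}
FIRST(S) = {+}
Therefore, FIRST(B) = {+}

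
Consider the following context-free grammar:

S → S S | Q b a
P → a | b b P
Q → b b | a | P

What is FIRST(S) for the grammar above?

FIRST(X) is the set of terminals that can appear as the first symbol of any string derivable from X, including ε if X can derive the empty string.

We compute FIRST(S) using the standard algorithm.
FIRST(P) = {a, b}
FIRST(Q) = {a, b}
FIRST(S) = {a, b}
Therefore, FIRST(S) = {a, b}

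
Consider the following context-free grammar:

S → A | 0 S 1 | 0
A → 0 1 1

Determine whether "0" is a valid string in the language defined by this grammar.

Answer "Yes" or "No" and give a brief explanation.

Yes - a valid derivation exists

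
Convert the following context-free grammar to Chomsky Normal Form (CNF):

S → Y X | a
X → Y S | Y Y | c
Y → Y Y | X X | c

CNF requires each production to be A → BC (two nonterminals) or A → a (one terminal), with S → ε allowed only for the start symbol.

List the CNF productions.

S → a; X → c; Y → c; S → Y X; X → Y S; X → Y Y; Y → Y Y; Y → X X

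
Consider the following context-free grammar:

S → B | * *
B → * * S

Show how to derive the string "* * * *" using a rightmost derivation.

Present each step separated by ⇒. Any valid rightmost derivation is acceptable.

S ⇒ B ⇒ * * S ⇒ * * * *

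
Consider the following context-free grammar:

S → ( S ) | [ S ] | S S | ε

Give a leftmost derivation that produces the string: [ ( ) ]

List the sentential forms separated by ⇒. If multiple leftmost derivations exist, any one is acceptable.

S ⇒ [ S ] ⇒ [ ( S ) ] ⇒ [ ( ) ]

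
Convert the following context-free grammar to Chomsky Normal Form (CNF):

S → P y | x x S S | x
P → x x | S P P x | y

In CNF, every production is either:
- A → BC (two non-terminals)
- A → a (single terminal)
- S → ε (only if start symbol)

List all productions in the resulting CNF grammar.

TY → y; TX → x; S → x; P → y; S → P TY; S → TX X0; X0 → TX X1; X1 → S S; P → TX TX; P → S X2; X2 → P X3; X3 → P TX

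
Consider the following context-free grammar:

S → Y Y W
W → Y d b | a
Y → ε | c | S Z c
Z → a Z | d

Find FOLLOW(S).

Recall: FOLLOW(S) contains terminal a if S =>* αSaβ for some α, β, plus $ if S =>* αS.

We compute FOLLOW(S) using the standard algorithm.
FOLLOW(S) starts with {$}.
FIRST(S) = {a, c, d}
FIRST(W) = {a, c, d}
FIRST(Y) = {a, c, d, ε}
FIRST(Z) = {a, d}
FOLLOW(S) = {$, a, d}
FOLLOW(W) = {$, a, d}
FOLLOW(Y) = {a, c, d}
FOLLOW(Z) = {c}
Therefore, FOLLOW(S) = {$, a, d}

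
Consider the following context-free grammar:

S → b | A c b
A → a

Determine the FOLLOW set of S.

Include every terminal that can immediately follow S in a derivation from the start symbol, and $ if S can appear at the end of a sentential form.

We compute FOLLOW(S) using the standard algorithm.
FOLLOW(S) starts with {$}.
FIRST(A) = {a}
FIRST(S) = {a, b}
FOLLOW(A) = {c}
FOLLOW(S) = {$}
Therefore, FOLLOW(S) = {$}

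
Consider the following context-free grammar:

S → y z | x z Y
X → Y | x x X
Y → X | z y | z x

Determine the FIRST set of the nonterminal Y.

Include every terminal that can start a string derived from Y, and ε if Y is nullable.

We compute FIRST(Y) using the standard algorithm.
FIRST(S) = {x, y}
FIRST(X) = {x, z}
FIRST(Y) = {x, z}
Therefore, FIRST(Y) = {x, z}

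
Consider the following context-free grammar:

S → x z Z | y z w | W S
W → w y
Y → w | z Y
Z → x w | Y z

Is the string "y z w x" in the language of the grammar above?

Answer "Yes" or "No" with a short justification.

No - no valid derivation exists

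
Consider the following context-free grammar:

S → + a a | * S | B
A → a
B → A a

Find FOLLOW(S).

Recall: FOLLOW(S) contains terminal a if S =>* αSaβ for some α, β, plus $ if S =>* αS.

We compute FOLLOW(S) using the standard algorithm.
FOLLOW(S) starts with {$}.
FIRST(A) = {a}
FIRST(B) = {a}
FIRST(S) = {*, +, a}
FOLLOW(A) = {a}
FOLLOW(B) = {$}
FOLLOW(S) = {$}
Therefore, FOLLOW(S) = {$}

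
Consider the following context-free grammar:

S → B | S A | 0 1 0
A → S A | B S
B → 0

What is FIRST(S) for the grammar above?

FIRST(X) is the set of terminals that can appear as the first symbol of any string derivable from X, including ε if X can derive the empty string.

We compute FIRST(S) using the standard algorithm.
FIRST(A) = {0}
FIRST(B) = {0}
FIRST(S) = {0}
Therefore, FIRST(S) = {0}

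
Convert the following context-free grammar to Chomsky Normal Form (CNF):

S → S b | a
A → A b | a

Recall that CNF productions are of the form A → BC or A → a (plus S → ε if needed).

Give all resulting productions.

TB → b; S → a; A → a; S → S TB; A → A TB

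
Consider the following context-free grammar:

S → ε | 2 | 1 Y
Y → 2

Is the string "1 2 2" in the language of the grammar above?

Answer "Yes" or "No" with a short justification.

No - no valid derivation exists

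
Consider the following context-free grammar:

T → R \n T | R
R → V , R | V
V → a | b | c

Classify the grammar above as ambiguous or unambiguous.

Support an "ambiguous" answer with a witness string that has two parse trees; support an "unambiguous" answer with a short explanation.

Unambiguous - every string in the language has a unique parse tree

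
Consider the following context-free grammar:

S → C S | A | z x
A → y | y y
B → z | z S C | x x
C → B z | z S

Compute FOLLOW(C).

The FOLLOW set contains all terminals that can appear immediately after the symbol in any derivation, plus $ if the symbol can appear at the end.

We compute FOLLOW(C) using the standard algorithm.
FOLLOW(S) starts with {$}.
FIRST(A) = {y}
FIRST(B) = {x, z}
FIRST(C) = {x, z}
FIRST(S) = {x, y, z}
FOLLOW(A) = {$, x, y, z}
FOLLOW(B) = {z}
FOLLOW(C) = {x, y, z}
FOLLOW(S) = {$, x, y, z}
Therefore, FOLLOW(C) = {x, y, z}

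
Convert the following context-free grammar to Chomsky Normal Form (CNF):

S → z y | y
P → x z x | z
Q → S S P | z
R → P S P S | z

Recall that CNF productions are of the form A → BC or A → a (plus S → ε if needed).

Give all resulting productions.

TZ → z; TY → y; S → y; TX → x; P → z; Q → z; R → z; S → TZ TY; P → TX X0; X0 → TZ TX; Q → S X1; X1 → S P; R → P X2; X2 → S X3; X3 → P S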